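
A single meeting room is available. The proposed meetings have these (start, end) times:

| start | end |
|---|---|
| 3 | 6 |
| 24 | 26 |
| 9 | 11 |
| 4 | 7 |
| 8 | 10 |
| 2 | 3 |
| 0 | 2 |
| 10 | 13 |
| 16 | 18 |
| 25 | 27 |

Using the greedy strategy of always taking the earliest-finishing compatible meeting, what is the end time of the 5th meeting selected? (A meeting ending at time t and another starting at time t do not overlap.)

13

Sort by end time and greedily take each interval whose start is ≥ the last chosen end.
By end time: (0,2), (2,3), (3,6), (4,7), (8,10), (9,11), (10,13), (16,18), (24,26), (25,27).
Pick (0,2); next start ≥ 2 → (2,3); next start ≥ 3 → (3,6); next start ≥ 6 → (8,10); next start ≥ 10 → (10,13); next start ≥ 13 → (16,18); next start ≥ 18 → (24,26).
Selected: (0,2) (2,3) (3,6) (8,10) (10,13) (16,18) (24,26)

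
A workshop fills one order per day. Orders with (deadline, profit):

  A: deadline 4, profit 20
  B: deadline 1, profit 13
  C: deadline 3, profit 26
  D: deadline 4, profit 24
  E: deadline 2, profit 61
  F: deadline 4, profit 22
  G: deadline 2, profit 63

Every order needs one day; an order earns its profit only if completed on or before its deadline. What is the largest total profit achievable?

174

Profit order: G=63 E=61 C=26 D=24 F=22 A=20 B=13
Assign: G→slot 2, E→slot 1, C→slot 3, D→slot 4, F skipped, A skipped, B skipped.
Slots: [1:E] [2:G] [3:C] [4:D]
Profit = 61 + 63 + 26 + 24 = 174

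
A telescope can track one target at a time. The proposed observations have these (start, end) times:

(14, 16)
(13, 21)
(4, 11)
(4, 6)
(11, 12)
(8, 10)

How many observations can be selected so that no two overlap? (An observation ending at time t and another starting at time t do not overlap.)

Greedy by earliest finish: after sorting by end time, pick each interval compatible with the last pick.
By end time: (4,6), (8,10), (4,11), (11,12), (14,16), (13,21).
Pick (4,6); next start ≥ 6 → (8,10); next start ≥ 10 → (11,12); next start ≥ 12 → (14,16).
Selected 4 observations.

4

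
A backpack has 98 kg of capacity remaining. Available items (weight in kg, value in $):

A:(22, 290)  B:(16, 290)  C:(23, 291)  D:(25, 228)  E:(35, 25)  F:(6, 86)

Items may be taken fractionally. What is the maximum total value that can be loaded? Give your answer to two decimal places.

Greedy by value/weight ratio, highest first.
Order: B (290/16=18.12) > F (86/6=14.33) > A (290/22=13.18) > C (291/23=12.65) > D (228/25=9.12) > E (25/35=0.71)
Fill: take B (16 @ 290) → take F (6 @ 86) → take A (22 @ 290) → take C (23 @ 291) → take D (25 @ 228) → take 6/35 of E → 4.29; 98/98 used.
Total value = 1189.29

1189.29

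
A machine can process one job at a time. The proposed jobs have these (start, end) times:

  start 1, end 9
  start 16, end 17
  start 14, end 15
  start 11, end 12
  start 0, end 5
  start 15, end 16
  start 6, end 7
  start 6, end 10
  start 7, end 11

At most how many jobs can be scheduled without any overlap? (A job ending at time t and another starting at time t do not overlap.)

Greedy by earliest finish: after sorting by end time, pick each interval compatible with the last pick.
By end time: (0,5), (6,7), (1,9), (6,10), (7,11), (11,12), (14,15), (15,16), (16,17).
Pick (0,5); next start ≥ 5 → (6,7); next start ≥ 7 → (7,11); next start ≥ 11 → (11,12); next start ≥ 12 → (14,15); next start ≥ 15 → (15,16); next start ≥ 16 → (16,17).
Selected 7 jobs.

7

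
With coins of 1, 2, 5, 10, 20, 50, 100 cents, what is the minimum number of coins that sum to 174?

Greedy: take as many of the largest coin as possible, then repeat with the remainder.
174 − 1×100→74 − 1×50→24 − 1×20→4 − 2×2→0
Total coins = 1 + 1 + 1 + 2 = 5

5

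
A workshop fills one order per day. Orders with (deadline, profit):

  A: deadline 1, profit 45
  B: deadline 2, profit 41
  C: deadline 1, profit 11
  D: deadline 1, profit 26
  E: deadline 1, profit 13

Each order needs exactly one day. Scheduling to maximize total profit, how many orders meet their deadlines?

Sort by profit descending; place each in the latest free slot ≤ its deadline.
Profit order: A=45 B=41 D=26 E=13 C=11
Assign: A→slot 1, B→slot 2, D skipped, E skipped, C skipped.
Slots: [1:A] [2:B]
2 of 5 scheduled.

2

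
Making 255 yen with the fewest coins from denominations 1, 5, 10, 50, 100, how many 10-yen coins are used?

Use the largest denomination that fits, subtract, and repeat.
255 = 2×100 + 1×50 + 1×5
Count of 10: 0

0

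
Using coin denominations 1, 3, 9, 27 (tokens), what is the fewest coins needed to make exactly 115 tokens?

7

Greedy: take as many of the largest coin as possible, then repeat with the remainder.
115 = 4×27 + 2×3 + 1×1
Total coins = 4 + 2 + 1 = 7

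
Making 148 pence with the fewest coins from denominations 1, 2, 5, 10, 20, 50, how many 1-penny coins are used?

1

Greedy: take as many of the largest coin as possible, then repeat with the remainder.
148 = 2×50 + 2×20 + 1×5 + 1×2 + 1×1
Count of 1: 1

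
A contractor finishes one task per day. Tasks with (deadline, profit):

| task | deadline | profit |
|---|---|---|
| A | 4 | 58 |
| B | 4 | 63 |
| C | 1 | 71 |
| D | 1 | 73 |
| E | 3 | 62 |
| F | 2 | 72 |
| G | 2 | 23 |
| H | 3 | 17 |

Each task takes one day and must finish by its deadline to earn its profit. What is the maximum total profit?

270

Take jobs in profit order; each goes to the latest open slot no later than its deadline.
By profit: D(d1,73), F(d2,72), C(d1,71), B(d4,63), E(d3,62), A(d4,58), G(d2,23), H(d3,17)
D→slot 1; F→slot 2; C skipped; B→slot 4; E→slot 3; A skipped; G skipped; H skipped.
Profit = 73 + 72 + 62 + 63 = 270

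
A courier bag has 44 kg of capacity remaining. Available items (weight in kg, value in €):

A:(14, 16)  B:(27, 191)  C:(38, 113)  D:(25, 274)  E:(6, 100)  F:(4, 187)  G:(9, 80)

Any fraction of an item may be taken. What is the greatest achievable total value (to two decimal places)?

641.00

Greedy by value/weight ratio, highest first.
Ratios (sorted): F 46.75, E 16.67, D 10.96, G 8.89, B 7.07, C 2.97, A 1.14
take F (4 @ 187); take E (6 @ 100); take D (25 @ 274); take G (9 @ 80). Capacity used 44/44.
Total value = 641.00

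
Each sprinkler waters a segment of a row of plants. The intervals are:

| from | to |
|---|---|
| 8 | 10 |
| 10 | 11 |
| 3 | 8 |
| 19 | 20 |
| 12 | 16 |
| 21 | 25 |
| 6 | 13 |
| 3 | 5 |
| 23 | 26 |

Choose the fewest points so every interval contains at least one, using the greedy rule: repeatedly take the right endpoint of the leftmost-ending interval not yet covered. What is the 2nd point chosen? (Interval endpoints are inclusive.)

Sort by right endpoint; whenever an interval is uncovered, place a point at its right end.
Sorted: [3,5] [3,8] [8,10] [10,11] [6,13] [12,16] [19,20] [21,25] [23,26]
{[3,5],[3,8]} hit by 5; {[8,10],[10,11],[6,13]} hit by 10; {[12,16]} hit by 16; {[19,20]} hit by 20; {[21,25],[23,26]} hit by 25.
Points: 5, 10, 16, 20, 25 (5 total).

10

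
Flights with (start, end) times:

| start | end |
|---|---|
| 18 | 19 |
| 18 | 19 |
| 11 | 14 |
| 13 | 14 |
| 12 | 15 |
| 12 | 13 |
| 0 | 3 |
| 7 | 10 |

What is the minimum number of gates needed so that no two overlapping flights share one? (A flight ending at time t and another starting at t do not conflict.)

Count concurrent intervals with a sweep; the peak is the room count.
starts: [0, 7, 11, 12, 12, 13, 18, 18]
ends:   [3, 10, 13, 14, 14, 15, 19, 19]
s0→1 e3→0 s7→1 e10→0 s11→1 s12→2 s12→3  — peak 3.

3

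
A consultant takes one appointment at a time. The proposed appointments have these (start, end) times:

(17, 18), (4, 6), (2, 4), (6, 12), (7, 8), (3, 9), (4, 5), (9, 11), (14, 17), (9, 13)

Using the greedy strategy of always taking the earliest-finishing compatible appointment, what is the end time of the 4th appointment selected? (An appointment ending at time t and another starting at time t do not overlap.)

Sort by end time and greedily take each interval whose start is ≥ the last chosen end.
By end time: (2,4), (4,5), (4,6), (7,8), (3,9), (9,11), (6,12), (9,13), (14,17), (17,18).
Pick (2,4); next start ≥ 4 → (4,5); next start ≥ 5 → (7,8); next start ≥ 8 → (9,11); next start ≥ 11 → (14,17); next start ≥ 17 → (17,18).
Selected: (2,4) (4,5) (7,8) (9,11) (14,17) (17,18)

11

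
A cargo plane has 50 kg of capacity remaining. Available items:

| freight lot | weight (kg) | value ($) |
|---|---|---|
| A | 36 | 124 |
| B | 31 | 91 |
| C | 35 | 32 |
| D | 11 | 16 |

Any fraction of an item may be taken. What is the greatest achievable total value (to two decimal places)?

Sort by value per unit weight and fill in that order.
Order: A (124/36=3.44) > B (91/31=2.94) > D (16/11=1.45) > C (32/35=0.91)
Fill: take A (36 @ 124) → take 14/31 of B → 41.10; 50/50 used.
Total value = 165.10

165.10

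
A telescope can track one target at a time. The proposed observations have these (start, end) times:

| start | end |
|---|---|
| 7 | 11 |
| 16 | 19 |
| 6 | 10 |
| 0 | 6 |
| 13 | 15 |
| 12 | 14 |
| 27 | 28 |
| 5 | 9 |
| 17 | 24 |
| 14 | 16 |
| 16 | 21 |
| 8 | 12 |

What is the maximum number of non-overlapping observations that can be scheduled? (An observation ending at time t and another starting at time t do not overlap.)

6

Greedy by earliest finish: after sorting by end time, pick each interval compatible with the last pick.
Sorted by end: (0,6)  (5,9)  (6,10)  (7,11)  (8,12)  (12,14)  (13,15)  (14,16)  (16,19)  (16,21)  (17,24)  (27,28)
take (0,6); take (6,10); take (12,14); skip (13,15); take (14,16); take (16,19); take (27,28).
Selected 6 observations.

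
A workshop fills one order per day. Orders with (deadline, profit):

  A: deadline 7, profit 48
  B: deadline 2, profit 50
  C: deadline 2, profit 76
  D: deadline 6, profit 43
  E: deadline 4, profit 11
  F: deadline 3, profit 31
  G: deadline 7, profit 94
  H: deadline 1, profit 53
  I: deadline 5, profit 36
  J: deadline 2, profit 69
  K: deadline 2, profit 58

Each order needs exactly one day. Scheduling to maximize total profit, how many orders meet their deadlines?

7

Profit order: G=94 C=76 J=69 K=58 H=53 B=50 A=48 D=43 I=36 F=31 E=11
Assign: G→slot 7, C→slot 2, J→slot 1, K skipped, H skipped, B skipped, A→slot 6, D→slot 5, I→slot 4, F→slot 3, E skipped.
Slots: [1:J] [2:C] [3:F] [4:I] [5:D] [6:A] [7:G]
7 of 11 scheduled.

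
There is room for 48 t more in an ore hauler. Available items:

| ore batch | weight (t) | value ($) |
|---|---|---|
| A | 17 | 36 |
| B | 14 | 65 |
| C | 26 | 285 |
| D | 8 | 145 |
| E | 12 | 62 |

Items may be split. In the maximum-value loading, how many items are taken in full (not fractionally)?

3

Order: D (145/8=18.12) > C (285/26=10.96) > E (62/12=5.17) > B (65/14=4.64) > A (36/17=2.12)
Fill: take D (8 @ 145) → take C (26 @ 285) → take E (12 @ 62) → take 2/14 of B → 9.29; 48/48 used.
3 item(s) taken whole; one partial (take 2/14 of B).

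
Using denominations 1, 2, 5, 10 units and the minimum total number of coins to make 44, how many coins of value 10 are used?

4

44 = 4×10 + 2×2
Count of 10: 4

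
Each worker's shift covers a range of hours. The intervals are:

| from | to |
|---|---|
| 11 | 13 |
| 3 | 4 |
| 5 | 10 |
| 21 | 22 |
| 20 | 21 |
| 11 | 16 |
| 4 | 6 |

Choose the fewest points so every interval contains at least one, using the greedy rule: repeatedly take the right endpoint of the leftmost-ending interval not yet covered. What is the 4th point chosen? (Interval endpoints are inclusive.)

Sorted: [3,4] [4,6] [5,10] [11,13] [11,16] [20,21] [21,22]
{[3,4],[4,6]} hit by 4; {[5,10]} hit by 10; {[11,13],[11,16]} hit by 13; {[20,21],[21,22]} hit by 21.
Points: 4, 10, 13, 21 (4 total).

21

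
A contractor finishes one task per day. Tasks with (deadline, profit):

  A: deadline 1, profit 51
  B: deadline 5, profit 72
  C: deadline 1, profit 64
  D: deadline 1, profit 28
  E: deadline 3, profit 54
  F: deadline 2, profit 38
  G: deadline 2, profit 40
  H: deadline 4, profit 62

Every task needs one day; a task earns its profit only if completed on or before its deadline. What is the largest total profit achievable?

Profit order: B=72 C=64 H=62 E=54 A=51 G=40 F=38 D=28
Assign: B→slot 5, C→slot 1, H→slot 4, E→slot 3, A skipped, G→slot 2, F skipped, D skipped.
Slots: [1:C] [2:G] [3:E] [4:H] [5:B]
Profit = 64 + 40 + 54 + 62 + 72 = 292

292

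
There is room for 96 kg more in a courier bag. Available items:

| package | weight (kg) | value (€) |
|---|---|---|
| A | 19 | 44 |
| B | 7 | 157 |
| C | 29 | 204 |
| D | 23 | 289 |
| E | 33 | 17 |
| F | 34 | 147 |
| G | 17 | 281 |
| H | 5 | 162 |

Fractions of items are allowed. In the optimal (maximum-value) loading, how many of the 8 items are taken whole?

Order: H (162/5=32.40) > B (157/7=22.43) > G (281/17=16.53) > D (289/23=12.57) > C (204/29=7.03) > F (147/34=4.32) > A (44/19=2.32) > E (17/33=0.52)
Fill: take H (5 @ 162) → take B (7 @ 157) → take G (17 @ 281) → take D (23 @ 289) → take C (29 @ 204) → take 15/34 of F → 64.85; 96/96 used.
5 item(s) taken whole; one partial (take 15/34 of F).

5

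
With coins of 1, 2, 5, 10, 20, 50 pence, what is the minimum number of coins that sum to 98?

98 = 1×50 + 2×20 + 1×5 + 1×2 + 1×1
Total coins = 1 + 2 + 1 + 1 + 1 = 6

6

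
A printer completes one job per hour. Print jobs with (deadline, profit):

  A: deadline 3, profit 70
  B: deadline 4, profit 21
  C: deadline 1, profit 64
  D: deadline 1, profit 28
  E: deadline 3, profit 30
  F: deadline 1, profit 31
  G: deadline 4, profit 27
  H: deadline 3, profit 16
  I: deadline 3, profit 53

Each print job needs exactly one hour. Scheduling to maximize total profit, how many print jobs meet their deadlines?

Profit order: A=70 C=64 I=53 F=31 E=30 D=28 G=27 B=21 H=16
Assign: A→slot 3, C→slot 1, I→slot 2, F skipped, E skipped, D skipped, G→slot 4, B skipped, H skipped.
Slots: [1:C] [2:I] [3:A] [4:G]
4 of 9 scheduled.

4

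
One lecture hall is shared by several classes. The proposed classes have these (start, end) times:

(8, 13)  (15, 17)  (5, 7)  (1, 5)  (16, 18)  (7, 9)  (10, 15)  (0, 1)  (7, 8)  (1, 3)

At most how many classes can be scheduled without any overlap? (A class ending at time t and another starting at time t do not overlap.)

Sort by end time and greedily take each interval whose start is ≥ the last chosen end.
By end time: (0,1), (1,3), (1,5), (5,7), (7,8), (7,9), (8,13), (10,15), (15,17), (16,18).
Pick (0,1); next start ≥ 1 → (1,3); next start ≥ 3 → (5,7); next start ≥ 7 → (7,8); next start ≥ 8 → (8,13); next start ≥ 13 → (15,17).
Selected 6 classes.

6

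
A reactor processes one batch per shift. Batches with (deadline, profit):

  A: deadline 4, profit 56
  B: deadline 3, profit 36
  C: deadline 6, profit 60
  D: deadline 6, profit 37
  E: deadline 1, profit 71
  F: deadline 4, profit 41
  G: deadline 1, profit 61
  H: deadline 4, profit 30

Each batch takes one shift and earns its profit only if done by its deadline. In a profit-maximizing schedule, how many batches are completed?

Sort by profit descending; place each in the latest free slot ≤ its deadline.
Profit order: E=71 G=61 C=60 A=56 F=41 D=37 B=36 H=30
Assign: E→slot 1, G skipped, C→slot 6, A→slot 4, F→slot 3, D→slot 5, B→slot 2, H skipped.
Slots: [1:E] [2:B] [3:F] [4:A] [5:D] [6:C]
6 of 8 scheduled.

6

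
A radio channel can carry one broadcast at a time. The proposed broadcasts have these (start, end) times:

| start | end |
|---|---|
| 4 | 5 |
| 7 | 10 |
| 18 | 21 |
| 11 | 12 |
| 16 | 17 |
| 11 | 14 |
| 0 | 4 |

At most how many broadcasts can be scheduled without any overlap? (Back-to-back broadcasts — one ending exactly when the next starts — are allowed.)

6

Greedy by earliest finish: after sorting by end time, pick each interval compatible with the last pick.
Sorted by end: (0,4)  (4,5)  (7,10)  (11,12)  (11,14)  (16,17)  (18,21)
take (0,4); take (4,5); take (7,10); take (11,12); skip (11,14); take (16,17); take (18,21).
Selected 6 broadcasts.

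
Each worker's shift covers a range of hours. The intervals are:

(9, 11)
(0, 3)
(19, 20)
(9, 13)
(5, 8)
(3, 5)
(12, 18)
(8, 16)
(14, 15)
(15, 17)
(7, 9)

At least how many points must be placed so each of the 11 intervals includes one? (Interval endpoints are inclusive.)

5

Sort by right endpoint; whenever an interval is uncovered, place a point at its right end.
By right end: [0,3]  [3,5]  [5,8]  [7,9]  [9,11]  [9,13]  [14,15]  [8,16]  [15,17]  [12,18]  [19,20]
[0,3] uncovered → point at 3; [5,8] uncovered → point at 8; [9,11] uncovered → point at 11; [14,15] uncovered → point at 15; [19,20] uncovered → point at 20.
Points: 3, 8, 11, 15, 20 (5 total).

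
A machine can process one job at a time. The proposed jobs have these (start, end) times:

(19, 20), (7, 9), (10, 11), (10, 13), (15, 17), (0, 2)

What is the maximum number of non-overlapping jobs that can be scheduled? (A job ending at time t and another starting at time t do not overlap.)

By end time: (0,2), (7,9), (10,11), (10,13), (15,17), (19,20).
Pick (0,2); next start ≥ 2 → (7,9); next start ≥ 9 → (10,11); next start ≥ 11 → (15,17); next start ≥ 17 → (19,20).
Selected 5 jobs.

5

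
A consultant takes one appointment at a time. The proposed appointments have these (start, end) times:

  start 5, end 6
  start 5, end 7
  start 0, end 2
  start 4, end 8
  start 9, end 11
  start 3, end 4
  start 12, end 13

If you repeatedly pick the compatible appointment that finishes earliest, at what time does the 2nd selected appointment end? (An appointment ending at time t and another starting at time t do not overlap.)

4

Sort by end time and greedily take each interval whose start is ≥ the last chosen end.
By end time: (0,2), (3,4), (5,6), (5,7), (4,8), (9,11), (12,13).
Pick (0,2); next start ≥ 2 → (3,4); next start ≥ 4 → (5,6); next start ≥ 6 → (9,11); next start ≥ 11 → (12,13).
Selected: (0,2) (3,4) (5,6) (9,11) (12,13)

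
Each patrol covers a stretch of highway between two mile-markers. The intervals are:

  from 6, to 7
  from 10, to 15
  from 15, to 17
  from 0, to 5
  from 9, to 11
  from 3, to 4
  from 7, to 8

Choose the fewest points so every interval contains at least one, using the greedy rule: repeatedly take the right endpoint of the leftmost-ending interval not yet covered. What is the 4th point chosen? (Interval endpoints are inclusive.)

17

Process intervals by earliest right end; each time one isn't hit yet, stab at its right endpoint.
By right end: [3,4]  [0,5]  [6,7]  [7,8]  [9,11]  [10,15]  [15,17]
[3,4] uncovered → point at 4; [6,7] uncovered → point at 7; [9,11] uncovered → point at 11; [15,17] uncovered → point at 17.
Points: 4, 7, 11, 17 (4 total).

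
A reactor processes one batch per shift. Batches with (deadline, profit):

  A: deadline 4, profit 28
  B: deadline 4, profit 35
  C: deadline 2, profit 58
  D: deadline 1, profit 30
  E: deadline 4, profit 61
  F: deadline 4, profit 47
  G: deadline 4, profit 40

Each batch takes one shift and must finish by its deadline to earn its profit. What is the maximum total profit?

Profit order: E=61 C=58 F=47 G=40 B=35 D=30 A=28
Assign: E→slot 4, C→slot 2, F→slot 3, G→slot 1, B skipped, D skipped, A skipped.
Slots: [1:G] [2:C] [3:F] [4:E]
Profit = 40 + 58 + 47 + 61 = 206

206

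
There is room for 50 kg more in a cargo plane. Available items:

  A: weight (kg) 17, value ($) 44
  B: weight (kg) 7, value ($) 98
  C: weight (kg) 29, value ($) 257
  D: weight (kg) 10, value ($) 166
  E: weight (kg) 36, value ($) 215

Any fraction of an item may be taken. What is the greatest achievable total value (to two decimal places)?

Sort by value per unit weight and fill in that order.
Ratios (sorted): D 16.60, B 14.00, C 8.86, E 5.97, A 2.59
take D (10 @ 166); take B (7 @ 98); take C (29 @ 257); take 4/36 of E → 23.89. Capacity used 50/50.
Total value = 544.89

544.89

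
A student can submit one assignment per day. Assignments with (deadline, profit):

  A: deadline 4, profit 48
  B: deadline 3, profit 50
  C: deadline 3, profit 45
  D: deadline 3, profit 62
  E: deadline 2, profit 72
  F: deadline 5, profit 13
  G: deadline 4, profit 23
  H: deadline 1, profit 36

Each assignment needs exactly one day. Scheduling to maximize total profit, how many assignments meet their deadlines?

Profit order: E=72 D=62 B=50 A=48 C=45 H=36 G=23 F=13
Assign: E→slot 2, D→slot 3, B→slot 1, A→slot 4, C skipped, H skipped, G skipped, F→slot 5.
Slots: [1:B] [2:E] [3:D] [4:A] [5:F]
5 of 8 scheduled.

5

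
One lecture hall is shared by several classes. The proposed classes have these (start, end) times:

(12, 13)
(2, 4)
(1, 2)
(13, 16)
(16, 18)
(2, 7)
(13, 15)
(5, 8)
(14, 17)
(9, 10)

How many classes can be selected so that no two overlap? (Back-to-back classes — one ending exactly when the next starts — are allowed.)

7

Sort by end time and greedily take each interval whose start is ≥ the last chosen end.
Sorted by end: (1,2)  (2,4)  (2,7)  (5,8)  (9,10)  (12,13)  (13,15)  (13,16)  (14,17)  (16,18)
take (1,2); take (2,4); take (5,8); take (9,10); take (12,13); take (13,15); take (16,18).
Selected 7 classes.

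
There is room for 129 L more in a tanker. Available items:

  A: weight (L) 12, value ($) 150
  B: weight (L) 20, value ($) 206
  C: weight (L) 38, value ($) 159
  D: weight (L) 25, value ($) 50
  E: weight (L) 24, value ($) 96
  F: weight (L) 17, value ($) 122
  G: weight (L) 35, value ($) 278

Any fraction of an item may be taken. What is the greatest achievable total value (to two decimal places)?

943.00

Greedy by value/weight ratio, highest first.
Order: A (150/12=12.50) > B (206/20=10.30) > G (278/35=7.94) > F (122/17=7.18) > C (159/38=4.18) > E (96/24=4.00) > D (50/25=2.00)
Fill: take A (12 @ 150) → take B (20 @ 206) → take G (35 @ 278) → take F (17 @ 122) → take C (38 @ 159) → take 7/24 of E → 28.00; 129/129 used.
Total value = 943.00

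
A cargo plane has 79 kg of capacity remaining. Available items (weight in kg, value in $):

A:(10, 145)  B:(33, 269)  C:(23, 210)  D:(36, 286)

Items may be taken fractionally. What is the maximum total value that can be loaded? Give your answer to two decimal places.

727.28

Greedy by value/weight ratio, highest first.
Ratios (sorted): A 14.50, C 9.13, B 8.15, D 7.94
take A (10 @ 145); take C (23 @ 210); take B (33 @ 269); take 13/36 of D → 103.28. Capacity used 79/79.
Total value = 727.28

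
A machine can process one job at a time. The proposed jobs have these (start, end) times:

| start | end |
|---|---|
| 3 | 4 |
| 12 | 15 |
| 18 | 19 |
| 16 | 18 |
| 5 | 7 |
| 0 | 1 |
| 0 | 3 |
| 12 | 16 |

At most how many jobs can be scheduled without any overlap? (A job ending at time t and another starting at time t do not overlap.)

By end time: (0,1), (0,3), (3,4), (5,7), (12,15), (12,16), (16,18), (18,19).
Pick (0,1); next start ≥ 1 → (3,4); next start ≥ 4 → (5,7); next start ≥ 7 → (12,15); next start ≥ 15 → (16,18); next start ≥ 18 → (18,19).
Selected 6 jobs.

6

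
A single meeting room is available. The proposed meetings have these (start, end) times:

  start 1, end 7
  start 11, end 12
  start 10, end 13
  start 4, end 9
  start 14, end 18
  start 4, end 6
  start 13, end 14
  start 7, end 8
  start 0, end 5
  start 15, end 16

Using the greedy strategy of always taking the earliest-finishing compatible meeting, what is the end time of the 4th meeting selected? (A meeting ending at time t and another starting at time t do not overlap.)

14

Sorted by end: (0,5)  (4,6)  (1,7)  (7,8)  (4,9)  (11,12)  (10,13)  (13,14)  (15,16)  (14,18)
take (0,5); skip (1,7); take (7,8); take (11,12); take (13,14); take (15,16).
Selected: (0,5) (7,8) (11,12) (13,14) (15,16)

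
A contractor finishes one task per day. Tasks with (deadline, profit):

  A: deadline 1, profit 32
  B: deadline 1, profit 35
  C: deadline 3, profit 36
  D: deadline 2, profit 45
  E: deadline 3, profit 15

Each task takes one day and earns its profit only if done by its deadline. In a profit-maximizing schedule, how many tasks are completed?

3

Profit order: D=45 C=36 B=35 A=32 E=15
Assign: D→slot 2, C→slot 3, B→slot 1, A skipped, E skipped.
Slots: [1:B] [2:D] [3:C]
3 of 5 scheduled.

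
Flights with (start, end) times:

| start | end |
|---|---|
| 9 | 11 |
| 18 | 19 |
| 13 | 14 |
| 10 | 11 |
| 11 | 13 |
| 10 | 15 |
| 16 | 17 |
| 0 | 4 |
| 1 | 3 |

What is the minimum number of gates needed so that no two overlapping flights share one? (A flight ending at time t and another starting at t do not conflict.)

The answer is the maximum number of intervals overlapping at any instant.
Events (time:±→running): 0:+→1 1:+→2 3:-→1 4:-→0 9:+→1 10:+→2 10:+→3 … peak 3.

3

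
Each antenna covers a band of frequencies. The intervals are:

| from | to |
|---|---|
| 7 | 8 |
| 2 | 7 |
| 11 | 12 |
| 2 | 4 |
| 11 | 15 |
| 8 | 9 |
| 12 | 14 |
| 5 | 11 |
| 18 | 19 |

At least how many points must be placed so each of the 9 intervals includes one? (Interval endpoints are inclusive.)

Process intervals by earliest right end; each time one isn't hit yet, stab at its right endpoint.
Sorted: [2,4] [2,7] [7,8] [8,9] [5,11] [11,12] [12,14] [11,15] [18,19]
{[2,4],[2,7]} hit by 4; {[7,8],[8,9],[5,11]} hit by 8; {[11,12],[12,14],[11,15]} hit by 12; {[18,19]} hit by 19.
Points: 4, 8, 12, 19 (4 total).

4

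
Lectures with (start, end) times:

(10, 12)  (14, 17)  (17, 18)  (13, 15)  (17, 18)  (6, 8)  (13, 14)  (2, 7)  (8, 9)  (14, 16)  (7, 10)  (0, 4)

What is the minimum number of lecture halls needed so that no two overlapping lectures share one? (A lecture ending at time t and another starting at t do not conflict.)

3

starts: [0, 2, 6, 7, 8, 10, 13, 13, 14, 14, 17, 17]
ends:   [4, 7, 8, 9, 10, 12, 14, 15, 16, 17, 18, 18]
s0→1 s2→2 e4→1 s6→2 e7→1 s7→2 e8→1 s8→2 e9→1 e10→0 s10→1 e12→0 s13→1 s13→2 e14→1 s14→2 s14→3  — peak 3.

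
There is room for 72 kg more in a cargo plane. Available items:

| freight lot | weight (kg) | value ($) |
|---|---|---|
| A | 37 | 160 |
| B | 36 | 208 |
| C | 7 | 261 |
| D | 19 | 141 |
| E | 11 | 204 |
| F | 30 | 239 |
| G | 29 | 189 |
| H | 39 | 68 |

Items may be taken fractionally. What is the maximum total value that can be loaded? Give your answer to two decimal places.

Greedy by value/weight ratio, highest first.
Ratios (sorted): C 37.29, E 18.55, F 7.97, D 7.42, G 6.52, B 5.78, A 4.32, H 1.74
take C (7 @ 261); take E (11 @ 204); take F (30 @ 239); take D (19 @ 141); take 5/29 of G → 32.59. Capacity used 72/72.
Total value = 877.59

877.59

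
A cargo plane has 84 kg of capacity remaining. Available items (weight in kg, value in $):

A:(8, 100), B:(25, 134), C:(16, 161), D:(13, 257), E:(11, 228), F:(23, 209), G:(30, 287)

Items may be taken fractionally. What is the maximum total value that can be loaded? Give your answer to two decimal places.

1087.52

Ratios (sorted): E 20.73, D 19.77, A 12.50, C 10.06, G 9.57, F 9.09, B 5.36
take E (11 @ 228); take D (13 @ 257); take A (8 @ 100); take C (16 @ 161); take G (30 @ 287); take 6/23 of F → 54.52. Capacity used 84/84.
Total value = 1087.52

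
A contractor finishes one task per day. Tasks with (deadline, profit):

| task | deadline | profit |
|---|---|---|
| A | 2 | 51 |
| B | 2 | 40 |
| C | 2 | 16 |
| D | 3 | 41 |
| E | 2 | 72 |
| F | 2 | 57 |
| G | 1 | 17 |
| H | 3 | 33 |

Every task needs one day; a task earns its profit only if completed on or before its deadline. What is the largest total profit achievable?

By profit: E(d2,72), F(d2,57), A(d2,51), D(d3,41), B(d2,40), H(d3,33), G(d1,17), C(d2,16)
E→slot 2; F→slot 1; A skipped; D→slot 3; B skipped; H skipped; G skipped; C skipped.
Profit = 57 + 72 + 41 = 170

170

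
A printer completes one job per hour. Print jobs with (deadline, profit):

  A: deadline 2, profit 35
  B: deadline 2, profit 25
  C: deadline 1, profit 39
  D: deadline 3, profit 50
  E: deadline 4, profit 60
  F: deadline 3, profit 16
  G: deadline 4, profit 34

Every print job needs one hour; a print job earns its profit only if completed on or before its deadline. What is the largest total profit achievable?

Sort by profit descending; place each in the latest free slot ≤ its deadline.
Profit order: E=60 D=50 C=39 A=35 G=34 B=25 F=16
Assign: E→slot 4, D→slot 3, C→slot 1, A→slot 2, G skipped, B skipped, F skipped.
Slots: [1:C] [2:A] [3:D] [4:E]
Profit = 39 + 35 + 50 + 60 = 184

184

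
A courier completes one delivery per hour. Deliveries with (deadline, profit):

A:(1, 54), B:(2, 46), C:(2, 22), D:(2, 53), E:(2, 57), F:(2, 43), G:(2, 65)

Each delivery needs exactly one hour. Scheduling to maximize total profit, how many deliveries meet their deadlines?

2

By profit: G(d2,65), E(d2,57), A(d1,54), D(d2,53), B(d2,46), F(d2,43), C(d2,22)
G→slot 2; E→slot 1; A skipped; D skipped; B skipped; F skipped; C skipped.
2 of 7 scheduled.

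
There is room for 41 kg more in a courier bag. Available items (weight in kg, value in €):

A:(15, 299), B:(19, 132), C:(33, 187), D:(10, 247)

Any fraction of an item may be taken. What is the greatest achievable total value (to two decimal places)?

Ratios (sorted): D 24.70, A 19.93, B 6.95, C 5.67
take D (10 @ 247); take A (15 @ 299); take 16/19 of B → 111.16. Capacity used 41/41.
Total value = 657.16

657.16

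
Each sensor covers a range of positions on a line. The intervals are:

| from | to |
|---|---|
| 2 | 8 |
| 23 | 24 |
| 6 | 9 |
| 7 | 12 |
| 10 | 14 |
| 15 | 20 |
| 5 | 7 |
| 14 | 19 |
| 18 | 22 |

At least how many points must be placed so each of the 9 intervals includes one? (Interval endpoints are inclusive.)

Sort by right endpoint; whenever an interval is uncovered, place a point at its right end.
Sorted: [5,7] [2,8] [6,9] [7,12] [10,14] [14,19] [15,20] [18,22] [23,24]
{[5,7],[2,8],[6,9],[7,12]} hit by 7; {[10,14],[14,19]} hit by 14; {[15,20],[18,22]} hit by 20; {[23,24]} hit by 24.
Points: 7, 14, 20, 24 (4 total).

4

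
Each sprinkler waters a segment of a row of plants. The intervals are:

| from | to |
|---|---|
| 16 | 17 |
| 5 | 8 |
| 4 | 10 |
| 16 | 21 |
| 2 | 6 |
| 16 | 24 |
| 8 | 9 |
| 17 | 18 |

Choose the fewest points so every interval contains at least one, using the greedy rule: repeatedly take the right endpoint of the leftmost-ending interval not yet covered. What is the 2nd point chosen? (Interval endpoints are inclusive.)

Sort by right endpoint; whenever an interval is uncovered, place a point at its right end.
Sorted: [2,6] [5,8] [8,9] [4,10] [16,17] [17,18] [16,21] [16,24]
{[2,6],[5,8]} hit by 6; {[8,9],[4,10]} hit by 9; {[16,17],[17,18],[16,21],[16,24]} hit by 17.
Points: 6, 9, 17 (3 total).

9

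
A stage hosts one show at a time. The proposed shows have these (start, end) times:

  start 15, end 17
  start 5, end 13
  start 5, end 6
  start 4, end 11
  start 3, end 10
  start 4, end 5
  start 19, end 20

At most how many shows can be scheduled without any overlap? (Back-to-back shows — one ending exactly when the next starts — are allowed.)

4

Sort by end time and greedily take each interval whose start is ≥ the last chosen end.
By end time: (4,5), (5,6), (3,10), (4,11), (5,13), (15,17), (19,20).
Pick (4,5); next start ≥ 5 → (5,6); next start ≥ 6 → (15,17); next start ≥ 17 → (19,20).
Selected 4 shows.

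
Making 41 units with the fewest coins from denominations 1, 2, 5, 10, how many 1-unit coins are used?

1

Greedy: take as many of the largest coin as possible, then repeat with the remainder.
41 = 4×10 + 1×1
Count of 1: 1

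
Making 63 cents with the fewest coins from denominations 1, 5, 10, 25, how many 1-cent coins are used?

Use the largest denomination that fits, subtract, and repeat.
63 = 2×25 + 1×10 + 3×1
Count of 1: 3

3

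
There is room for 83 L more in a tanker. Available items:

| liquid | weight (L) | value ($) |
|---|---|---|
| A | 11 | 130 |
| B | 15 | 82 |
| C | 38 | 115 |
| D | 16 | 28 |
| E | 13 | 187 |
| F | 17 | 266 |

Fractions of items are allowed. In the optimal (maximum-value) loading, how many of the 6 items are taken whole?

4

Sort by value per unit weight and fill in that order.
Order: F (266/17=15.65) > E (187/13=14.38) > A (130/11=11.82) > B (82/15=5.47) > C (115/38=3.03) > D (28/16=1.75)
Fill: take F (17 @ 266) → take E (13 @ 187) → take A (11 @ 130) → take B (15 @ 82) → take 27/38 of C → 81.71; 83/83 used.
4 item(s) taken whole; one partial (take 27/38 of C).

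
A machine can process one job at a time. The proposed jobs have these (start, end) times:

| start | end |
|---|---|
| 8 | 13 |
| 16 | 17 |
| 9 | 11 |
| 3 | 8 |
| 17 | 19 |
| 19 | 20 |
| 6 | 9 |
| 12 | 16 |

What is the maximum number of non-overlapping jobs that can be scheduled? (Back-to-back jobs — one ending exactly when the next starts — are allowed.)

Sort by end time and greedily take each interval whose start is ≥ the last chosen end.
Sorted by end: (3,8)  (6,9)  (9,11)  (8,13)  (12,16)  (16,17)  (17,19)  (19,20)
take (3,8); skip (6,9); take (9,11); take (12,16); take (16,17); take (17,19); take (19,20).
Selected 6 jobs.

6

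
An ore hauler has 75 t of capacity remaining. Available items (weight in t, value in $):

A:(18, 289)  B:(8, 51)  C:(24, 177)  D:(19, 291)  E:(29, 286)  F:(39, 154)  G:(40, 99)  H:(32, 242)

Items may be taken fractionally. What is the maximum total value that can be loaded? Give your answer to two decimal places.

Sort by value per unit weight and fill in that order.
Ratios (sorted): A 16.06, D 15.32, E 9.86, H 7.56, C 7.38, B 6.38, F 3.95, G 2.48
take A (18 @ 289); take D (19 @ 291); take E (29 @ 286); take 9/32 of H → 68.06. Capacity used 75/75.
Total value = 934.06

934.06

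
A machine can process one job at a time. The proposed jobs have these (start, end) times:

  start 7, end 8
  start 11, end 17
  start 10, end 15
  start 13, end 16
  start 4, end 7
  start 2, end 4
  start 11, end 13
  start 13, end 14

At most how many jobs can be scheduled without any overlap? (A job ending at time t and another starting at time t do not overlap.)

5

Sorted by end: (2,4)  (4,7)  (7,8)  (11,13)  (13,14)  (10,15)  (13,16)  (11,17)
take (2,4); take (4,7); take (7,8); take (11,13); take (13,14); skip (13,16).
Selected 5 jobs.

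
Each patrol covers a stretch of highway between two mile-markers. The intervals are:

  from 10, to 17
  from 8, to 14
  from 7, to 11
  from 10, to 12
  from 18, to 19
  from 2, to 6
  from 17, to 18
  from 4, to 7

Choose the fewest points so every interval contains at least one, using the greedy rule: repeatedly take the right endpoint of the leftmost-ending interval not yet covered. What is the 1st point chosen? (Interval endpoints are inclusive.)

6

Process intervals by earliest right end; each time one isn't hit yet, stab at its right endpoint.
By right end: [2,6]  [4,7]  [7,11]  [10,12]  [8,14]  [10,17]  [17,18]  [18,19]
[2,6] uncovered → point at 6; [7,11] uncovered → point at 11; [17,18] uncovered → point at 18.
Points: 6, 11, 18 (3 total).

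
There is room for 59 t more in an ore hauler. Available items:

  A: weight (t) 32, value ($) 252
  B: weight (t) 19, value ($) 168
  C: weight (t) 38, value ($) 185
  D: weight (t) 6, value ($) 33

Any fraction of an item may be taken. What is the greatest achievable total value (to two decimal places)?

Order: B (168/19=8.84) > A (252/32=7.88) > D (33/6=5.50) > C (185/38=4.87)
Fill: take B (19 @ 168) → take A (32 @ 252) → take D (6 @ 33) → take 2/38 of C → 9.74; 59/59 used.
Total value = 462.74

462.74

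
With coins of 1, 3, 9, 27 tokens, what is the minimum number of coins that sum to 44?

6

44 − 1×27→17 − 1×9→8 − 2×3→2 − 2×1→0
Total coins = 1 + 1 + 2 + 2 = 6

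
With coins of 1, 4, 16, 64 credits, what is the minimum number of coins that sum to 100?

100 = 1×64 + 2×16 + 1×4
Total coins = 1 + 2 + 1 = 4

4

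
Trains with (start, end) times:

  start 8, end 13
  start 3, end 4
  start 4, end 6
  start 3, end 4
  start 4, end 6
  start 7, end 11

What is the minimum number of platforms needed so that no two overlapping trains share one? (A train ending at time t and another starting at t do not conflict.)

2

Events (time:±→running): 3:+→1 3:+→2 … peak 2.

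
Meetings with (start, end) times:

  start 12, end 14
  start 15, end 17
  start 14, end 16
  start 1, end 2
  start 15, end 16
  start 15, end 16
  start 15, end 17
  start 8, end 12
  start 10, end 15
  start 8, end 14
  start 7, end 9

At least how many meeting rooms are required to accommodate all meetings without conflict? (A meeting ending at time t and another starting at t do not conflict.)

5

The answer is the maximum number of intervals overlapping at any instant.
starts: [1, 7, 8, 8, 10, 12, 14, 15, 15, 15, 15]
ends:   [2, 9, 12, 14, 14, 15, 16, 16, 16, 17, 17]
s1→1 e2→0 s7→1 s8→2 s8→3 e9→2 s10→3 e12→2 s12→3 e14→2 e14→1 s14→2 e15→1 s15→2 s15→3 s15→4 s15→5  — peak 5.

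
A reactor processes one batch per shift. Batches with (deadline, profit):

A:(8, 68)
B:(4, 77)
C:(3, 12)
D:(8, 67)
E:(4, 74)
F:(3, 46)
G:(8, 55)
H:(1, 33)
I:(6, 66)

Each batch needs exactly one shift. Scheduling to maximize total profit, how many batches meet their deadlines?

Sort by profit descending; place each in the latest free slot ≤ its deadline.
By profit: B(d4,77), E(d4,74), A(d8,68), D(d8,67), I(d6,66), G(d8,55), F(d3,46), H(d1,33), C(d3,12)
B→slot 4; E→slot 3; A→slot 8; D→slot 7; I→slot 6; G→slot 5; F→slot 2; H→slot 1; C skipped.
8 of 9 scheduled.

8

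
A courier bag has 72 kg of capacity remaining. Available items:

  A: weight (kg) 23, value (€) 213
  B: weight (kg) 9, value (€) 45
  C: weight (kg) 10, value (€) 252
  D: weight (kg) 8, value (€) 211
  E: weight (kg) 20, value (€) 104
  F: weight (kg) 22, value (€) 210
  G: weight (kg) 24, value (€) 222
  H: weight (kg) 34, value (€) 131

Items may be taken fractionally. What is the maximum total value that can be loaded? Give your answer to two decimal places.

Ratios (sorted): D 26.38, C 25.20, F 9.55, A 9.26, G 9.25, E 5.20, B 5.00, H 3.85
take D (8 @ 211); take C (10 @ 252); take F (22 @ 210); take A (23 @ 213); take 9/24 of G → 83.25. Capacity used 72/72.
Total value = 969.25

969.25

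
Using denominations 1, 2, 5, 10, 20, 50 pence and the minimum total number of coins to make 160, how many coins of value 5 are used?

0

Greedy: take as many of the largest coin as possible, then repeat with the remainder.
160 − 3×50→10 − 1×10→0
Count of 5: 0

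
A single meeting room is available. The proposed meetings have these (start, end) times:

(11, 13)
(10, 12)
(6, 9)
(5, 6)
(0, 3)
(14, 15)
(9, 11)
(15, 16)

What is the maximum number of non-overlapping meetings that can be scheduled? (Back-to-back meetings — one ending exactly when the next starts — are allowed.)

By end time: (0,3), (5,6), (6,9), (9,11), (10,12), (11,13), (14,15), (15,16).
Pick (0,3); next start ≥ 3 → (5,6); next start ≥ 6 → (6,9); next start ≥ 9 → (9,11); next start ≥ 11 → (11,13); next start ≥ 13 → (14,15); next start ≥ 15 → (15,16).
Selected 7 meetings.

7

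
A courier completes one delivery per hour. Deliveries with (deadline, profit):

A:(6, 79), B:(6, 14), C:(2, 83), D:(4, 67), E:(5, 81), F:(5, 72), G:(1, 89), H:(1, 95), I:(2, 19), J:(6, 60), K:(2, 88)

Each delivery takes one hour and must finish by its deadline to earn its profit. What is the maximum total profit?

482

Take jobs in profit order; each goes to the latest open slot no later than its deadline.
By profit: H(d1,95), G(d1,89), K(d2,88), C(d2,83), E(d5,81), A(d6,79), F(d5,72), D(d4,67), J(d6,60), I(d2,19), B(d6,14)
H→slot 1; G skipped; K→slot 2; C skipped; E→slot 5; A→slot 6; F→slot 4; D→slot 3; J skipped; I skipped; B skipped.
Profit = 95 + 88 + 67 + 72 + 81 + 79 = 482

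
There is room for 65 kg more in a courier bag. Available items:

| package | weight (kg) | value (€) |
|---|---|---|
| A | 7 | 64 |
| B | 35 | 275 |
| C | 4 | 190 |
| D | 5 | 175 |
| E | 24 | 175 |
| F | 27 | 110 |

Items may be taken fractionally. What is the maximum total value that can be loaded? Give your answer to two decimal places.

Sort by value per unit weight and fill in that order.
Ratios (sorted): C 47.50, D 35.00, A 9.14, B 7.86, E 7.29, F 4.07
take C (4 @ 190); take D (5 @ 175); take A (7 @ 64); take B (35 @ 275); take 14/24 of E → 102.08. Capacity used 65/65.
Total value = 806.08

806.08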